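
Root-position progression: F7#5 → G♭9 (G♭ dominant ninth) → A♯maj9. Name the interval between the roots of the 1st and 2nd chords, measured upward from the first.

The roots are F and G♭.
F up to G♭ is 1 semitone, a half step narrower than a major second, so the interval is minor.

minor 2nd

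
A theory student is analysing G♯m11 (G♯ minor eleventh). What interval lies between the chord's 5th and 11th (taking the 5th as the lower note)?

m7

G♯ minor eleventh: G♯-B-D♯-F♯-A♯-C♯.
The 5th is D♯ and the 11th is C♯.
From D♯ to C♯: 10 semitones over a seventh = minor.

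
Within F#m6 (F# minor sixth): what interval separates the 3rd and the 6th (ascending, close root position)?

F# minor sixth: F#–A–C#–D#.
The 3rd is A and the 6th is D#.
4 letter names make it a fourth; at 6 semitones (a half step wider than perfect) the quality is augmented.

augmented fourth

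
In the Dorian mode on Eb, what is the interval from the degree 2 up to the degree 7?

minor 6th

Eb dorian: Eb F Gb Ab Bb C Db.
Degree 2 = F; scale degree 7 = Db.
6 letter names make it a sixth; at 8 semitones (a half step narrower than major) the quality is minor.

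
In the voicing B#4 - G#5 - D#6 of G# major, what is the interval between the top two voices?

perfect fifth

Those voices are G#5 and D#6.
Counting 5 letters and 7 half steps from G# gives a perfect fifth.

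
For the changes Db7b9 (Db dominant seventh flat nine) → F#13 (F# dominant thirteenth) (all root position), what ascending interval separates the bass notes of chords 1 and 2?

augmented third

The roots are Db and F#.
From Db to F#: 5 semitones over a third = augmented.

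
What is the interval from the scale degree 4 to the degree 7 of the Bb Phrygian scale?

perfect 4th

Spelling the Bb Phrygian scale: Bb Cb Db Eb F Gb Ab.
So we need the interval from Eb up to Ab.
Counting 4 letters and 5 half steps from Eb gives a perfect fourth.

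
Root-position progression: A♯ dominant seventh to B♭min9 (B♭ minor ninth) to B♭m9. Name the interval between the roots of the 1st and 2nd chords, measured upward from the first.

diminished 2nd

The roots are A♯ and B♭.
A♯ up to B♭ is 0 semitones, a whole step narrower than a major second, so the interval is diminished.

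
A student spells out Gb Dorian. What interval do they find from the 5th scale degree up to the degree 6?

Spelling Gb Dorian: Gb Ab Bbb Cb Db Eb Fb.
That puts Db below Eb.
Db up to Eb spans 2 letter names and 2 semitones — a major second.

major 2nd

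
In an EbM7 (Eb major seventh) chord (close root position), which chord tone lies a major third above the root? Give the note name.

EbM7 (Eb major seventh): Eb-G-Bb-D.
The root is Eb. A major third above Eb is G.
G is the chord's 3rd.

G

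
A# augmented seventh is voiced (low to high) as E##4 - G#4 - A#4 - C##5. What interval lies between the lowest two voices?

diminished third

Those voices are E##4 and G#4.
3 letter names make it a third; at 2 semitones (a whole step narrower than major) the quality is diminished.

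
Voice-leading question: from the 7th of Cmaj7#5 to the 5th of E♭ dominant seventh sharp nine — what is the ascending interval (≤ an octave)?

diminished octave

Cmaj7#5 has B as its 7th, and E♭ dominant seventh sharp nine has B♭ as its 5th.
From B to B♭: 11 semitones over an octave = diminished.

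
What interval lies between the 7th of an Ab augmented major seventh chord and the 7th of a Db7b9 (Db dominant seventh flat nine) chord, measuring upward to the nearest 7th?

diminished fourth

The 7th of Ab augmented major seventh is G; the 7th of Db7b9 (Db dominant seventh flat nine) is Cb.
G up to Cb is 4 semitones, a half step narrower than a perfect fourth, so the interval is diminished.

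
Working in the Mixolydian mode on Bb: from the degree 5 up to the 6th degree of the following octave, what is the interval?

major 9th

The scale runs Bb C D Eb F G Ab.
So we need the interval from F up to G.
From F to G is 14 semitones, exactly the major ninth.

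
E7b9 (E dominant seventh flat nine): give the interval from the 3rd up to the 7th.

E7b9 (E dominant seventh flat nine) is spelled E, G#, B, D, F.
So we need the interval from G# up to D.
G# up to D is 6 semitones, a half step narrower than a perfect fifth, so the interval is diminished.
That tritone between 3rd and 7th is what gives the dominant seventh its pull toward resolution.

diminished fifth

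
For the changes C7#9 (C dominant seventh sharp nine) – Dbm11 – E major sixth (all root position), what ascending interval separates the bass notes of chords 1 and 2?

The roots are C and Db.
2 letter names make it a second; at 1 semitone (a half step narrower than major) the quality is minor.

m2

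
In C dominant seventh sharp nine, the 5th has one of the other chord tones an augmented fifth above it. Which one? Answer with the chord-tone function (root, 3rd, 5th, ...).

The chord tones of C dominant seventh sharp nine are C–E–G–B♭–D♯.
The 5th is G. An augmented fifth above G is D♯.
D♯ is the chord's 9th.

9th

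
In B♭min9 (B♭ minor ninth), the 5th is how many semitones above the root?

7

B♭m9 (B♭ minor ninth): B♭, D♭, F, A♭, C.
B♭ to F is a perfect fifth: 7 semitones.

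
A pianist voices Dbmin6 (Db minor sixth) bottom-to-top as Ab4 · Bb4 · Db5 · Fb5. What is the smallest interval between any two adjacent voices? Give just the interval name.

Adjacent intervals: Ab4→Bb4 = major second; Bb4→Db5 = minor third; Db5→Fb5 = minor third.
The smallest is Ab4 to Bb4, a major second (2 semitones).

M2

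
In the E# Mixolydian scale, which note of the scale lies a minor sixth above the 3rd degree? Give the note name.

E#

The scale is E# F## G## A# B# C## D#.
The 3rd degree is G##; a minor sixth above that is E# — scale degree 1.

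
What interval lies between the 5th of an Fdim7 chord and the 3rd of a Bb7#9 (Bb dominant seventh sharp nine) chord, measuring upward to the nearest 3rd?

augmented 2nd

Fdim7 has Cb as its 5th, and Bb7#9 (Bb dominant seventh sharp nine) has D as its 3rd.
Cb up to D is 3 semitones, a half step wider than a major second, so the interval is augmented.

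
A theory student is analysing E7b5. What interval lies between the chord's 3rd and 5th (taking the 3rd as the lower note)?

E7b5 (E dominant seventh flat five): E–G#–Bb–D.
So we need the interval from G# up to Bb.
G# up to Bb is 2 semitones, a whole step narrower than a major third, so the interval is diminished.

d3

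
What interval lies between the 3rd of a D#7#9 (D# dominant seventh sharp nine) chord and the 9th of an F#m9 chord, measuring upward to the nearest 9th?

The 3rd of D#7#9 (D# dominant seventh sharp nine) is F##; the 9th of F#m9 is G#.
2 letter names make it a second; at 1 semitone (a half step narrower than major) the quality is minor.

minor second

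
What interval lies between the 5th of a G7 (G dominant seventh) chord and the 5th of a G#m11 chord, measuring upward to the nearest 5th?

The 5th of G7 (G dominant seventh) is D; the 5th of G#m11 is D#.
From D to D#: 1 semitone over a unison = augmented.

augmented 1st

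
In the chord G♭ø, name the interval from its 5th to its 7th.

The chord tones of G♭ø (G♭ half-diminished seventh) are G♭ B𝄫 D𝄫 F♭.
5th = D𝄫; 7th = F♭.
D𝄫 up to F♭ spans 3 letter names and 4 semitones — a major third.

major third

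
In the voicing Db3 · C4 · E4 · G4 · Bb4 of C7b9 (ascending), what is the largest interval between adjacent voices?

Adjacent intervals: Db3→C4 = major seventh; C4→E4 = major third; E4→G4 = minor third; G4→Bb4 = minor third.
The largest is Db3 to C4, a major seventh (11 semitones).

M7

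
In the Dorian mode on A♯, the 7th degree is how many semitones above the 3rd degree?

7

The scale is A♯ B♯ C♯ D♯ E♯ F𝄪 G♯.
C♯ up to G♯ is a perfect fifth — 7 semitones.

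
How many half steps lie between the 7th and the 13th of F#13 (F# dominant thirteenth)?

11

Spelling the chord: F# A# C# E G# D#.
E to D# is a major seventh: 11 semitones.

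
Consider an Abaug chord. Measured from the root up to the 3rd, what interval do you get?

Ab augmented: Ab, C, E.
So we need the interval from Ab up to C.
From Ab to C is 4 semitones, exactly the major third.

major 3rd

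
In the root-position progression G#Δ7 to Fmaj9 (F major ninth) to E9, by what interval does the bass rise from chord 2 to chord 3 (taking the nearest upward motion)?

major seventh

The roots are F and E.
From F to E is 11 semitones, exactly the major seventh.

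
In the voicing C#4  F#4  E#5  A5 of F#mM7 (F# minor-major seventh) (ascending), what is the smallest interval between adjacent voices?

Adjacent intervals: C#4→F#4 = perfect fourth; F#4→E#5 = major seventh; E#5→A5 = diminished fourth.
The smallest is E#5 to A5, a diminished fourth (4 semitones).

diminished 4th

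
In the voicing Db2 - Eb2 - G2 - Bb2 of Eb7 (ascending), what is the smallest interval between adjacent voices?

M2

Adjacent intervals: Db2→Eb2 = major second; Eb2→G2 = major third; G2→Bb2 = minor third.
The smallest is Db2 to Eb2, a major second (2 semitones).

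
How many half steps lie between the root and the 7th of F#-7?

10

The chord tones of F# minor seventh are F#, A, C#, E.
F# to E is a minor seventh: 10 semitones.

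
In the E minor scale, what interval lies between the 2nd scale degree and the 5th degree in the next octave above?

perfect 11th

Spelling the E minor scale: E F# G A B C D.
2nd scale degree = F#; 5th degree (up an octave) = B.
Counting 11 letters and 17 half steps from F# gives a perfect eleventh.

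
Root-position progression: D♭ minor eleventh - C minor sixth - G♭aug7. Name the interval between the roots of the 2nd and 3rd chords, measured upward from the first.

The roots are C and G♭.
C up to G♭ is 6 semitones, a half step narrower than a perfect fifth, so the interval is diminished.

diminished fifth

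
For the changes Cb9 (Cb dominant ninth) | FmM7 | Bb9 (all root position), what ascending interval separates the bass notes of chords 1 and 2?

augmented fourth

The roots are Cb and F.
4 letter names make it a fourth; at 6 semitones (a half step wider than perfect) the quality is augmented.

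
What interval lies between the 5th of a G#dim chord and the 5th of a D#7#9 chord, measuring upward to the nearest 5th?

augmented fifth

G#dim has D as its 5th, and D#7#9 has A# as its 5th.
5 letter names make it a fifth; at 8 semitones (a half step wider than perfect) the quality is augmented.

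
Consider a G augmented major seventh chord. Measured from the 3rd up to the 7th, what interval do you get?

perfect fifth

Gmaj7#5: G–B–D#–F#.
The 3rd is B and the 7th is F#.
B up to F# spans 5 letter names and 7 semitones — a perfect fifth.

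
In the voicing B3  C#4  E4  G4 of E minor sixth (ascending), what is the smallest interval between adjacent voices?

Adjacent intervals: B3→C#4 = major second; C#4→E4 = minor third; E4→G4 = minor third.
The smallest is B3 to C#4, a major second (2 semitones).

major 2nd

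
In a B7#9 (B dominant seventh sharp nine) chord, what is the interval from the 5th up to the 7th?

m3

B7#9 (B dominant seventh sharp nine): B D♯ F♯ A C𝄪.
So we need the interval from F♯ up to A.
F♯ up to A is 3 semitones, a half step narrower than a major third, so the interval is minor.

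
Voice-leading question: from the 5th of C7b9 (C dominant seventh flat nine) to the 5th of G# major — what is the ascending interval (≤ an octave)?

augmented 5th

The 5th of C7b9 (C dominant seventh flat nine) is G; the 5th of G# major is D#.
5 letter names make it a fifth; at 8 semitones (a half step wider than perfect) the quality is augmented.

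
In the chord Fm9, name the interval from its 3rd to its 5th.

major third

Spelling the chord: F, A♭, C, E♭, G.
3rd = A♭; 5th = C.
A♭ up to C spans 3 letter names and 4 semitones — a major third.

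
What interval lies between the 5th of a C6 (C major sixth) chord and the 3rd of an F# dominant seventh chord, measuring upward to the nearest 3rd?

augmented second

C6 (C major sixth) has G as its 5th, and F# dominant seventh has A# as its 3rd.
From G to A#: 3 semitones over a second = augmented.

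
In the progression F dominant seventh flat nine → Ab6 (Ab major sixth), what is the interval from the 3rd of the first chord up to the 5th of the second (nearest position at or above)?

F dominant seventh flat nine has A as its 3rd, and Ab6 (Ab major sixth) has Eb as its 5th.
From A to Eb: 6 semitones over a fifth = diminished.

diminished 5th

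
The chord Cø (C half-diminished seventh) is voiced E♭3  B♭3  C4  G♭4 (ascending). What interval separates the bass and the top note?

The outer voices are E♭3 and G♭4.
10 letter names make it a tenth; at 15 semitones (a half step narrower than major) the quality is minor.

minor tenth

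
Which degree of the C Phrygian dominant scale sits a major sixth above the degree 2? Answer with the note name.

Bb

The scale is C D♭ E F G A♭ B♭.
The degree 2 is D♭; a major sixth above that is B♭ — scale degree 7.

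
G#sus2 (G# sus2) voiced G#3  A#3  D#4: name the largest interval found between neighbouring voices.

Adjacent intervals: G#3→A#3 = major second; A#3→D#4 = perfect fourth.
The largest is A#3 to D#4, a perfect fourth (5 semitones).

perfect fourth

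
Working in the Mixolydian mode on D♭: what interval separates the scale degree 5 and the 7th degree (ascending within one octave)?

minor third

D♭ mixolydian: D♭ E♭ F G♭ A♭ B♭ C♭.
That puts A♭ below C♭.
A♭ up to C♭ is 3 semitones, a half step narrower than a major third, so the interval is minor.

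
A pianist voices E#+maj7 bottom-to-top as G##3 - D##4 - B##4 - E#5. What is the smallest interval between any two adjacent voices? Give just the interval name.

diminished 4th

Adjacent intervals: G##3→D##4 = perfect fifth; D##4→B##4 = major sixth; B##4→E#5 = diminished fourth.
The smallest is B##4 to E#5, a diminished fourth (4 semitones).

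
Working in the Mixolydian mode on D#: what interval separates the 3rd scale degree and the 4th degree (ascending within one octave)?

minor second

D# mixolydian: D# E# F## G# A# B# C#.
So we need the interval from F## up to G#.
2 letter names make it a second; at 1 semitone (a half step narrower than major) the quality is minor.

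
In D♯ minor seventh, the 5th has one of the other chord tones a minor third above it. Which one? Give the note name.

C#

D♯-7 (D♯ minor seventh): D♯–F♯–A♯–C♯.
The 5th is A♯. A minor third above A♯ is C♯.
C♯ is the chord's 7th.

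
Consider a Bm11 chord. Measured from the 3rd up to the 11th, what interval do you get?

major ninth

Spelling the chord: B-D-F#-A-C#-E.
So we need the interval from D up to E.
D up to E spans 9 letter names and 14 semitones — a major ninth.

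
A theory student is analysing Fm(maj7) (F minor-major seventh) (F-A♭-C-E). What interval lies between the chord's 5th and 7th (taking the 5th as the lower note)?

So we need the interval from C up to E.
C up to E spans 3 letter names and 4 semitones — a major third.

major third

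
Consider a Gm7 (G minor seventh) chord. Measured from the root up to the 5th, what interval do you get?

The chord tones of Gm7 are G Bb D F.
So we need the interval from G up to D.
G up to D spans 5 letter names and 7 semitones — a perfect fifth.

perfect fifth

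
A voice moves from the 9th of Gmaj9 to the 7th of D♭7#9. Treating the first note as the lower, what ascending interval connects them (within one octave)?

Gmaj9 has A as its 9th, and D♭7#9 has C♭ as its 7th.
3 letter names make it a third; at 2 semitones (a whole step narrower than major) the quality is diminished.

diminished 3rd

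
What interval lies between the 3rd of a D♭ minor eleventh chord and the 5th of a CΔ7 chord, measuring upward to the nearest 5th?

augmented second

The 3rd of D♭ minor eleventh is F♭; the 5th of CΔ7 is G.
From F♭ to G: 3 semitones over a second = augmented.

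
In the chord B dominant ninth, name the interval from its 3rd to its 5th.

The chord tones of B9 are B D# F# A C#.
The 3rd is D# and the 5th is F#.
D# up to F# is 3 semitones, a half step narrower than a major third, so the interval is minor.

m3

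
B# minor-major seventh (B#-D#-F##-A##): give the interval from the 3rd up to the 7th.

So we need the interval from D# up to A##.
From D# to A##: 8 semitones over a fifth = augmented.

augmented fifth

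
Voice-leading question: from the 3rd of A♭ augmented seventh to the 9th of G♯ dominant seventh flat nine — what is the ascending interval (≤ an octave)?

The 3rd of A♭ augmented seventh is C; the 9th of G♯ dominant seventh flat nine is A.
C up to A spans 6 letter names and 9 semitones — a major sixth.

major sixth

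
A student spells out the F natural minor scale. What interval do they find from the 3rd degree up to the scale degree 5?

The scale runs F G Ab Bb C Db Eb.
So we need the interval from Ab up to C.
Counting 3 letters and 4 half steps from Ab gives a major third.

major third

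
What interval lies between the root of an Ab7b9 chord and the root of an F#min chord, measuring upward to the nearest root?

The root of Ab7b9 is Ab; the root of F#min is F#.
Ab up to F# is 10 semitones, a half step wider than a major sixth, so the interval is augmented.

augmented sixth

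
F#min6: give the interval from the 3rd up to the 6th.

A4

Spelling the chord: F#-A-C#-D#.
The 3rd is A and the 6th is D#.
4 letter names make it a fourth; at 6 semitones (a half step wider than perfect) the quality is augmented.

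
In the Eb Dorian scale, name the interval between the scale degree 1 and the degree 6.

Spelling the Eb Dorian scale: Eb F Gb Ab Bb C Db.
Scale degree 1 = Eb; scale degree 6 = C.
Counting 6 letters and 9 half steps from Eb gives a major sixth.

major 6th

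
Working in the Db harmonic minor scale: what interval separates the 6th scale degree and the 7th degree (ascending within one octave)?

Db harmonic minor: Db Eb Fb Gb Ab Bbb C.
The 6th scale degree is Bbb and the degree 7 is C.
Bbb up to C is 3 semitones, a half step wider than a major second, so the interval is augmented.

augmented second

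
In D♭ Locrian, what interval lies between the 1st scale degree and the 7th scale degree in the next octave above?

The scale runs D♭ E𝄫 F♭ G♭ A𝄫 B𝄫 C♭.
The 1st scale degree is D♭ and the degree 7 (up an octave) is C♭.
14 letter names make it a fourteenth; at 22 semitones (a half step narrower than major) the quality is minor.

minor fourteenth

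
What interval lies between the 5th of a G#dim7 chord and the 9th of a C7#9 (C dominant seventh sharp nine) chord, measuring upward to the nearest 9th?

augmented unison

G#dim7 has D as its 5th, and C7#9 (C dominant seventh sharp nine) has D# as its 9th.
D up to D# is 1 semitone, a half step wider than a perfect unison, so the interval is augmented.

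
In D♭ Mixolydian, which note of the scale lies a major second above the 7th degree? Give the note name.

The scale is D♭ E♭ F G♭ A♭ B♭ C♭.
The 7th degree is C♭; a major second above that is D♭ — scale degree 1.

Db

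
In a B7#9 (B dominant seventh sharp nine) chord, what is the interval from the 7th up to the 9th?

Spelling the chord: B–D#–F#–A–C##.
The 7th is A and the 9th is C##.
From A to C##: 5 semitones over a third = augmented.

A3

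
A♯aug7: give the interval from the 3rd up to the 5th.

major third

The chord tones of A♯ augmented seventh are A♯, C𝄪, E𝄪, G♯.
The 3rd is C𝄪 and the 5th is E𝄪.
From C𝄪 to E𝄪 is 4 semitones, exactly the major third.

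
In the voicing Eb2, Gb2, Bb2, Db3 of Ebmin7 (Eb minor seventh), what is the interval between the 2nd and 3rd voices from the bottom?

Those voices are Gb2 and Bb2.
Counting 3 letters and 4 half steps from Gb gives a major third.

major 3rd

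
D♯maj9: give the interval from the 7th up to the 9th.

minor 3rd

D♯ major ninth is spelled D♯–F𝄪–A♯–C𝄪–E♯.
So we need the interval from C𝄪 up to E♯.
3 letter names make it a third; at 3 semitones (a half step narrower than major) the quality is minor.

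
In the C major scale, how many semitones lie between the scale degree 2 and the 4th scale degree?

3

The scale is C D E F G A B.
D up to F is a minor third — 3 semitones.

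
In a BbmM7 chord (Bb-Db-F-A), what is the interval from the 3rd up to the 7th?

augmented 5th

That puts Db below A.
5 letter names make it a fifth; at 8 semitones (a half step wider than perfect) the quality is augmented.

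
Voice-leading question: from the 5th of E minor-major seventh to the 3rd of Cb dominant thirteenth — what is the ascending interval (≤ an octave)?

diminished fourth

E minor-major seventh has B as its 5th, and Cb dominant thirteenth has Eb as its 3rd.
4 letter names make it a fourth; at 4 semitones (a half step narrower than perfect) the quality is diminished.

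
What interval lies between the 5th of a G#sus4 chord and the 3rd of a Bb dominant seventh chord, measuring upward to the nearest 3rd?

The 5th of G#sus4 is D#; the 3rd of Bb dominant seventh is D.
D# up to D is 11 semitones, a half step narrower than a perfect octave, so the interval is diminished.

diminished octave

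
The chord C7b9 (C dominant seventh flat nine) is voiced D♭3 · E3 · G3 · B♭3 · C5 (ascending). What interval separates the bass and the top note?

M14

The outer voices are D♭3 and C5.
Counting 14 letters and 23 half steps from D♭ gives a major fourteenth.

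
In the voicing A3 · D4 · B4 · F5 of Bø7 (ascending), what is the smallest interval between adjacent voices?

Adjacent intervals: A3→D4 = perfect fourth; D4→B4 = major sixth; B4→F5 = diminished fifth.
The smallest is A3 to D4, a perfect fourth (5 semitones).

perfect 4th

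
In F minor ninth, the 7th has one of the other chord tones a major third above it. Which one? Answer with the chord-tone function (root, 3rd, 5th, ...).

9th

Fmin9 is spelled F-Ab-C-Eb-G.
The 7th is Eb. A major third above Eb is G.
G is the chord's 9th.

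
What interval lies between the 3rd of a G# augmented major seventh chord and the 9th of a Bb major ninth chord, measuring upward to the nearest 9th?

diminished 2nd

G# augmented major seventh has B# as its 3rd, and Bb major ninth has C as its 9th.
B# up to C is 0 semitones, a whole step narrower than a major second, so the interval is diminished.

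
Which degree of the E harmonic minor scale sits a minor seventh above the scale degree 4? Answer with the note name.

G

The scale is E F♯ G A B C D♯.
The scale degree 4 is A; a minor seventh above that is G — scale degree 3.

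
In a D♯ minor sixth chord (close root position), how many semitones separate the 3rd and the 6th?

D♯min6 is spelled D♯-F♯-A♯-B♯.
F♯ to B♯ is an augmented fourth: 6 semitones.

6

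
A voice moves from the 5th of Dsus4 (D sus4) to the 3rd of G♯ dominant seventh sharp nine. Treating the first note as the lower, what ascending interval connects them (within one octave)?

augmented second

The 5th of Dsus4 (D sus4) is A; the 3rd of G♯ dominant seventh sharp nine is B♯.
From A to B♯: 3 semitones over a second = augmented.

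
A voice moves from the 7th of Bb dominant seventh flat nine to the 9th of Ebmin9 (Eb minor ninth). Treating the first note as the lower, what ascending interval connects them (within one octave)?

M6

Bb dominant seventh flat nine has Ab as its 7th, and Ebmin9 (Eb minor ninth) has F as its 9th.
Ab up to F spans 6 letter names and 9 semitones — a major sixth.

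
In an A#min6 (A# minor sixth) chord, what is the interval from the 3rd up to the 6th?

Spelling the chord: A#–C#–E#–F##.
3rd = C#; 6th = F##.
4 letter names make it a fourth; at 6 semitones (a half step wider than perfect) the quality is augmented.

A4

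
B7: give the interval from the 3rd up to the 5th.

B dominant seventh is spelled B-D♯-F♯-A.
The 3rd is D♯ and the 5th is F♯.
From D♯ to F♯: 3 semitones over a third = minor.

minor third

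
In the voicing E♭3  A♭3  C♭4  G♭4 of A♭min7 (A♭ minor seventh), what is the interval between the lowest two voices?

perfect 4th

Those voices are E♭3 and A♭3.
Counting 4 letters and 5 half steps from E♭ gives a perfect fourth.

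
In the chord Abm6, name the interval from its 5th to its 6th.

major second

Spelling the chord: Ab–Cb–Eb–F.
That puts Eb below F.
Counting 2 letters and 2 half steps from Eb gives a major second.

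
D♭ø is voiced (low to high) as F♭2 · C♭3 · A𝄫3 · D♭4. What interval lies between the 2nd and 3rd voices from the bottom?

Those voices are C♭3 and A𝄫3.
C♭ up to A𝄫 is 8 semitones, a half step narrower than a major sixth, so the interval is minor.

minor 6th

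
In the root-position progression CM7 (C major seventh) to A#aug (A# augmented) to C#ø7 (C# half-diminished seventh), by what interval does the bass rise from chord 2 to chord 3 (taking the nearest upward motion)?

The roots are A# and C#.
3 letter names make it a third; at 3 semitones (a half step narrower than major) the quality is minor.

minor third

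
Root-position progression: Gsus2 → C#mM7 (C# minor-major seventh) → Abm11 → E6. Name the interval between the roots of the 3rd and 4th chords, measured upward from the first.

The roots are Ab and E.
From Ab to E: 8 semitones over a fifth = augmented.

A5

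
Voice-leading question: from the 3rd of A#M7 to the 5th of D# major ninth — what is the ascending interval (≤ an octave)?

The 3rd of A#M7 is C##; the 5th of D# major ninth is A#.
C## up to A# is 8 semitones, a half step narrower than a major sixth, so the interval is minor.

minor sixth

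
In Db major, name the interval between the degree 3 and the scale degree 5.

minor third

The scale runs Db Eb F Gb Ab Bb C.
So we need the interval from F up to Ab.
F up to Ab is 3 semitones, a half step narrower than a major third, so the interval is minor.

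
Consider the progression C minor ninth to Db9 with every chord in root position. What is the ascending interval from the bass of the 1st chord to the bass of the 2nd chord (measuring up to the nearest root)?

The roots are C and Db.
2 letter names make it a second; at 1 semitone (a half step narrower than major) the quality is minor.

minor second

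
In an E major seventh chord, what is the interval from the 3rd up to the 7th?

Spelling the chord: E G# B D#.
3rd = G#; 7th = D#.
From G# to D# is 7 semitones, exactly the perfect fifth.

perfect fifth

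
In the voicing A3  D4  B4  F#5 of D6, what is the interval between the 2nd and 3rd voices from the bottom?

Those voices are D4 and B4.
From D to B is 9 semitones, exactly the major sixth.

major sixth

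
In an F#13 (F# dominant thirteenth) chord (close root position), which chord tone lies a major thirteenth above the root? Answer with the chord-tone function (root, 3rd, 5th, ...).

F#13 (F# dominant thirteenth) is spelled F#–A#–C#–E–G#–D#.
The root is F#. A major thirteenth above F# is D#.
D# is the chord's 13th.

13th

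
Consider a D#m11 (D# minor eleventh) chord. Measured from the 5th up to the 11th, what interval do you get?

minor seventh

Spelling the chord: D#-F#-A#-C#-E#-G#.
So we need the interval from A# up to G#.
A# up to G# is 10 semitones, a half step narrower than a major seventh, so the interval is minor.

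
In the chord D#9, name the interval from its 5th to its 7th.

The chord tones of D#9 are D# F## A# C# E#.
The 5th is A# and the 7th is C#.
3 letter names make it a third; at 3 semitones (a half step narrower than major) the quality is minor.

m3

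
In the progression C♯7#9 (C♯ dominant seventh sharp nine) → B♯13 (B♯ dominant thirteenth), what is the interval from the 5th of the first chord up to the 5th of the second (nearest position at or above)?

M7

C♯7#9 (C♯ dominant seventh sharp nine) has G♯ as its 5th, and B♯13 (B♯ dominant thirteenth) has F𝄪 as its 5th.
From G♯ to F𝄪 is 11 semitones, exactly the major seventh.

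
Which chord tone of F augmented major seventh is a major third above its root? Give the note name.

Spelling the chord: F–A–C#–E.
The root is F. A major third above F is A.
A is the chord's 3rd.

A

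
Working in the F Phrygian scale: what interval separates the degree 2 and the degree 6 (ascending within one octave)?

F phrygian: F Gb Ab Bb C Db Eb.
So we need the interval from Gb up to Db.
Counting 5 letters and 7 half steps from Gb gives a perfect fifth.

perfect 5th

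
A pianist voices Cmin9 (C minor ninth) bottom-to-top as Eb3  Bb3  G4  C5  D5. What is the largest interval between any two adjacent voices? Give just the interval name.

M6

Adjacent intervals: Eb3→Bb3 = perfect fifth; Bb3→G4 = major sixth; G4→C5 = perfect fourth; C5→D5 = major second.
The largest is Bb3 to G4, a major sixth (9 semitones).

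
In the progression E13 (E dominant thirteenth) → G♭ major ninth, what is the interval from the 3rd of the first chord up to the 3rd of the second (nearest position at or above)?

diminished third

The 3rd of E13 (E dominant thirteenth) is G♯; the 3rd of G♭ major ninth is B♭.
3 letter names make it a third; at 2 semitones (a whole step narrower than major) the quality is diminished.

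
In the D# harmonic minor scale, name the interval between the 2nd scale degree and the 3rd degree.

minor second

D# harmonic minor: D# E# F# G# A# B C##.
The 2nd scale degree is E# and the 3rd scale degree is F#.
From E# to F#: 1 semitone over a second = minor.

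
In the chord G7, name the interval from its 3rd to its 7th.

diminished fifth

The chord tones of G7 are G–B–D–F.
3rd = B; 7th = F.
B up to F is 6 semitones, a half step narrower than a perfect fifth, so the interval is diminished.
That tritone between 3rd and 7th is what gives the dominant seventh its pull toward resolution.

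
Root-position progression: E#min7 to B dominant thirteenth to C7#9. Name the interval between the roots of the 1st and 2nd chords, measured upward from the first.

diminished fifth

The roots are E# and B.
E# up to B is 6 semitones, a half step narrower than a perfect fifth, so the interval is diminished.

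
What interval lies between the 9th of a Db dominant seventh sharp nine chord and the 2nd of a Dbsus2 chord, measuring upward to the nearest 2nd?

Db dominant seventh sharp nine has E as its 9th, and Dbsus2 has Eb as its 2nd.
E up to Eb is 11 semitones, a half step narrower than a perfect octave, so the interval is diminished.

diminished octave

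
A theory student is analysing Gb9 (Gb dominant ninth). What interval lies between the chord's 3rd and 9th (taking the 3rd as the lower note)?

minor 7th

The chord tones of Gb dominant ninth are Gb, Bb, Db, Fb, Ab.
So we need the interval from Bb up to Ab.
Bb up to Ab is 10 semitones, a half step narrower than a major seventh, so the interval is minor.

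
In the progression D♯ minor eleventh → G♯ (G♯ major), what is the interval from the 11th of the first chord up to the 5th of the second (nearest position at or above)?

perfect 5th

The 11th of D♯ minor eleventh is G♯; the 5th of G♯ (G♯ major) is D♯.
G♯ up to D♯ spans 5 letter names and 7 semitones — a perfect fifth.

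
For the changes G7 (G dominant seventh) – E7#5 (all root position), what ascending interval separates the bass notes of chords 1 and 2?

The roots are G and E.
G up to E spans 6 letter names and 9 semitones — a major sixth.

major sixth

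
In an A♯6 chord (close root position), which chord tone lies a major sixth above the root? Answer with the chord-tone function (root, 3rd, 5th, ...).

6th

A♯ major sixth is spelled A♯ C𝄪 E♯ F𝄪.
The root is A♯. A major sixth above A♯ is F𝄪.
F𝄪 is the chord's 6th.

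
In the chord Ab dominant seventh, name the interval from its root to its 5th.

Ab7 (Ab dominant seventh): Ab–C–Eb–Gb.
The root is Ab and the 5th is Eb.
Counting 5 letters and 7 half steps from Ab gives a perfect fifth.

perfect fifth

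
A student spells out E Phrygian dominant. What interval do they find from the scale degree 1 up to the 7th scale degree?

minor seventh

The scale runs E F G# A B C D.
Scale degree 1 = E; degree 7 = D.
From E to D: 10 semitones over a seventh = minor.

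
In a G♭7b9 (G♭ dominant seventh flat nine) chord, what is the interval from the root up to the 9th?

minor ninth

G♭7b9 (G♭ dominant seventh flat nine): G♭, B♭, D♭, F♭, A𝄫.
The root is G♭ and the 9th is A𝄫.
9 letter names make it a ninth; at 13 semitones (a half step narrower than major) the quality is minor.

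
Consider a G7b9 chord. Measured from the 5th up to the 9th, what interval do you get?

diminished fifth

The chord tones of G7b9 are G-B-D-F-Ab.
So we need the interval from D up to Ab.
D up to Ab is 6 semitones, a half step narrower than a perfect fifth, so the interval is diminished.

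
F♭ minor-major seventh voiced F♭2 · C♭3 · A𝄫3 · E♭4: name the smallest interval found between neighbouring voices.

perfect 5th

Adjacent intervals: F♭2→C♭3 = perfect fifth; C♭3→A𝄫3 = minor sixth; A𝄫3→E♭4 = augmented fifth.
The smallest is F♭2 to C♭3, a perfect fifth (7 semitones).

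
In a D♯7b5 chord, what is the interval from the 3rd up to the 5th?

diminished third

D♯7b5: D♯ F𝄪 A C♯.
That puts F𝄪 below A.
F𝄪 up to A is 2 semitones, a whole step narrower than a major third, so the interval is diminished.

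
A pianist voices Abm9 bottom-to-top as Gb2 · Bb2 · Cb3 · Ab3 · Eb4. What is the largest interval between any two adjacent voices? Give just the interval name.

Adjacent intervals: Gb2→Bb2 = major third; Bb2→Cb3 = minor second; Cb3→Ab3 = major sixth; Ab3→Eb4 = perfect fifth.
The largest is Cb3 to Ab3, a major sixth (9 semitones).

major sixth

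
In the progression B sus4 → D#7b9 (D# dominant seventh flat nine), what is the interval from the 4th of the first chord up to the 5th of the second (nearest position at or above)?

B sus4 has E as its 4th, and D#7b9 (D# dominant seventh flat nine) has A# as its 5th.
4 letter names make it a fourth; at 6 semitones (a half step wider than perfect) the quality is augmented.

A4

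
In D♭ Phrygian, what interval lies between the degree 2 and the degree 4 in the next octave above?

The scale runs D♭ E𝄫 F♭ G♭ A♭ B𝄫 C♭.
So we need the interval from E𝄫 up to G♭.
From E𝄫 to G♭ is 16 semitones, exactly the major tenth.

M10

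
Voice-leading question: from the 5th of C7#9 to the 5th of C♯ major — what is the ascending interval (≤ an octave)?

The 5th of C7#9 is G; the 5th of C♯ major is G♯.
G up to G♯ is 1 semitone, a half step wider than a perfect unison, so the interval is augmented.

augmented unison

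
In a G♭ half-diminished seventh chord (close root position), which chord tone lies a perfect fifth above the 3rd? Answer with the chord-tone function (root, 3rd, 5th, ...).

G♭m7b5 (G♭ half-diminished seventh): G♭-B𝄫-D𝄫-F♭.
The 3rd is B𝄫. A perfect fifth above B𝄫 is F♭.
F♭ is the chord's 7th.

7th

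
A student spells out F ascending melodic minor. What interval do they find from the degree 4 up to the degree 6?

The scale runs F G A♭ B♭ C D E.
So we need the interval from B♭ up to D.
B♭ up to D spans 3 letter names and 4 semitones — a major third.

major third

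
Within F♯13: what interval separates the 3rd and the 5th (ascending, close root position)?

F♯13 (F♯ dominant thirteenth) is spelled F♯-A♯-C♯-E-G♯-D♯.
The 3rd is A♯ and the 5th is C♯.
3 letter names make it a third; at 3 semitones (a half step narrower than major) the quality is minor.

minor third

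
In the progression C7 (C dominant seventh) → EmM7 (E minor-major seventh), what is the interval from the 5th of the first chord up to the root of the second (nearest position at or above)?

C7 (C dominant seventh) has G as its 5th, and EmM7 (E minor-major seventh) has E as its root.
From G to E is 9 semitones, exactly the major sixth.

major sixth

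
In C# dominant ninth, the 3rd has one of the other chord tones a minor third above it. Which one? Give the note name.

G#

The chord tones of C#9 are C# E# G# B D#.
The 3rd is E#. A minor third above E# is G#.
G# is the chord's 5th.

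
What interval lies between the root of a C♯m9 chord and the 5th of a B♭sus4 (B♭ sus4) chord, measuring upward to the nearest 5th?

The root of C♯m9 is C♯; the 5th of B♭sus4 (B♭ sus4) is F.
4 letter names make it a fourth; at 4 semitones (a half step narrower than perfect) the quality is diminished.

d4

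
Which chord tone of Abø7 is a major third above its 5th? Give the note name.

The chord tones of Abø7 are Ab–Cb–Ebb–Gb.
The 5th is Ebb. A major third above Ebb is Gb.
Gb is the chord's 7th.

Gb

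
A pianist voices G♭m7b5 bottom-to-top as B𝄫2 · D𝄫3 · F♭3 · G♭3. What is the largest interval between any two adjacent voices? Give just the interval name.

Adjacent intervals: B𝄫2→D𝄫3 = minor third; D𝄫3→F♭3 = major third; F♭3→G♭3 = major second.
The largest is D𝄫3 to F♭3, a major third (4 semitones).

major third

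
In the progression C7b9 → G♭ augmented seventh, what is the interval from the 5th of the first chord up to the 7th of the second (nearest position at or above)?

diminished seventh

The 5th of C7b9 is G; the 7th of G♭ augmented seventh is F♭.
7 letter names make it a seventh; at 9 semitones (a whole step narrower than major) the quality is diminished.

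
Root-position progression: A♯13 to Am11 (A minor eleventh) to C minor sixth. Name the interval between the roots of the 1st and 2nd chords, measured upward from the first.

diminished 8th

The roots are A♯ and A.
From A♯ to A: 11 semitones over an octave = diminished.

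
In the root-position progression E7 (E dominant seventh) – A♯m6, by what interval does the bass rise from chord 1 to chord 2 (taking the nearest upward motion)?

The roots are E and A♯.
4 letter names make it a fourth; at 6 semitones (a half step wider than perfect) the quality is augmented.

augmented fourth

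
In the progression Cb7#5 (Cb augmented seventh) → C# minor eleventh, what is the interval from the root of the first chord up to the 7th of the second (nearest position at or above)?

The root of Cb7#5 (Cb augmented seventh) is Cb; the 7th of C# minor eleventh is B.
Cb up to B is 12 semitones, a half step wider than a major seventh, so the interval is augmented.

augmented seventh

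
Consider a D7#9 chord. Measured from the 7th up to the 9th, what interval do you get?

Spelling the chord: D F# A C E#.
So we need the interval from C up to E#.
C up to E# is 5 semitones, a half step wider than a major third, so the interval is augmented.

augmented third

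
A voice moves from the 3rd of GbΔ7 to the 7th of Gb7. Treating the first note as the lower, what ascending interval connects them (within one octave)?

diminished fifth

GbΔ7 has Bb as its 3rd, and Gb7 has Fb as its 7th.
5 letter names make it a fifth; at 6 semitones (a half step narrower than perfect) the quality is diminished.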